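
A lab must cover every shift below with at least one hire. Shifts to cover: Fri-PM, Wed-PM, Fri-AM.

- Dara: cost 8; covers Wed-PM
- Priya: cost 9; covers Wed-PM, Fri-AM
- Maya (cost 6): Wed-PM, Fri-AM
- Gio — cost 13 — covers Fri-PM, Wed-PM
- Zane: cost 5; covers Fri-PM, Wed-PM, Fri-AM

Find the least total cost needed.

5

This is an integer covering problem.
Zane alone covers Fri-PM, Wed-PM, Fri-AM — every shift.
Total cost: 5.
No cover costs less than 5.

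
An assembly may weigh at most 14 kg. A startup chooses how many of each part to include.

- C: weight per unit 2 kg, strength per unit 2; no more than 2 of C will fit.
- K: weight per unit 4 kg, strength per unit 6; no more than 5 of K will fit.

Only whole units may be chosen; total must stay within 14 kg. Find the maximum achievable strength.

This is a bounded integer knapsack.
3×K: weight 12 ≤ 14, strength 3·6 = 18.
1×C and 3×K: weight 14 ≤ 14, strength 1·2 + 3·6 = 20.
Best is 20.

20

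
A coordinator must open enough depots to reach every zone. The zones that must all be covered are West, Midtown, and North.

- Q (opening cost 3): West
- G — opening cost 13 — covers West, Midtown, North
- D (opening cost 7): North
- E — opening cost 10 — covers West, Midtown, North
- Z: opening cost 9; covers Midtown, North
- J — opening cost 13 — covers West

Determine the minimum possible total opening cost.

The greedy cost-per-new-zone heuristic would pick Q and Z for 12, but a cheaper cover exists.
E alone covers West, Midtown, North — every zone.
Total opening cost: 10.
No cover costs less than 10.

10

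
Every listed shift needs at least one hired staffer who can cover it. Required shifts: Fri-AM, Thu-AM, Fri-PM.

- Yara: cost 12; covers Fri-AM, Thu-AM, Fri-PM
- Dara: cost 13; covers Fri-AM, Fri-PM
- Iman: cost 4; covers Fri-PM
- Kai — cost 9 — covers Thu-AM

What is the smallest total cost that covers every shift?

Yara alone covers Fri-AM, Thu-AM, Fri-PM — every shift.
Total cost: 12.
No cover costs less than 12.

12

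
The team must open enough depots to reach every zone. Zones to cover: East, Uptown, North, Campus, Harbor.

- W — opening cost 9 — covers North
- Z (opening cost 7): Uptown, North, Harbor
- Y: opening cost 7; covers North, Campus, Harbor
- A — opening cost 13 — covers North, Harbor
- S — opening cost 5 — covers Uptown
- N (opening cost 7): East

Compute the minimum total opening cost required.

This is an integer covering problem.
The greedy cost-per-new-zone heuristic would pick Z, Y, and N for 21, but a cheaper cover exists.
Choose Y, S, and N: together they cover East, Uptown, North, Campus, Harbor — every zone.
Total opening cost: 7 + 5 + 7 = 19.
No cover costs less than 19.

19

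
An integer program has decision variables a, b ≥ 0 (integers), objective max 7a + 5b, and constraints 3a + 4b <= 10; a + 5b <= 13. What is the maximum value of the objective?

21

Relaxing integrality, the LP optimum is 23.33 at (a,b) = (3.33, 0), which is not an integer point.
(a,b)=(3,0): 3·3+4·0=9≤10, 1·3+5·0=3≤13, objective 21.
(a,b)=(2,1): 3·2+4·1=10≤10, 1·2+5·1=7≤13, objective 19.
(a,b)=(2,0): 3·2+4·0=6≤10, 1·2+5·0=2≤13, objective 14.
Maximum is 21 at (a,b)=(3,0).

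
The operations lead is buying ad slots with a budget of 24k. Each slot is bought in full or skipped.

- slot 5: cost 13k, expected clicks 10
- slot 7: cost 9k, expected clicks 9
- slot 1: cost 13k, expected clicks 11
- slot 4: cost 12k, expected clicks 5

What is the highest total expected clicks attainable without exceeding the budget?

20

Allowing fractional choices, the relaxed optimum would be about 21.5, but ad slots are indivisible.
slot 5 + slot 7: cost 13 + 9 = 22 ≤ 24, expected clicks 10 + 9 = 19.
slot 7 + slot 1: cost 9 + 13 = 22 ≤ 24, expected clicks 9 + 11 = 20.
Best is slot 7 and slot 1 with total expected clicks 20.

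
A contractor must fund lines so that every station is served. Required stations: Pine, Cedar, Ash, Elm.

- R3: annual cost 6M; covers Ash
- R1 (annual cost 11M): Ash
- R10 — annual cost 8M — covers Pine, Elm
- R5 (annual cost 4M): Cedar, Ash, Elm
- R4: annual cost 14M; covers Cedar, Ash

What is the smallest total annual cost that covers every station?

Choose R10 and R5: together they cover Pine, Cedar, Ash, Elm — every station.
Total annual cost: 8 + 4 = 12.
No cover costs less than 12.

12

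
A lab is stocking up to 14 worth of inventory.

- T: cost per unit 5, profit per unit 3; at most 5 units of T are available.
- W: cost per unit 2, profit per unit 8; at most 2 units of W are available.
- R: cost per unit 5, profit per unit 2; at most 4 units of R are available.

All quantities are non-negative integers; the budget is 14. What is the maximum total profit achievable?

W has the best ratio (8/2); taking only W gives at most 2×8 = 16 (stopped by the supply cap of 2).
Mixing does better — 2×T and 2×W: cost 14 ≤ 14, profit 2·3 + 2·8 = 22.

22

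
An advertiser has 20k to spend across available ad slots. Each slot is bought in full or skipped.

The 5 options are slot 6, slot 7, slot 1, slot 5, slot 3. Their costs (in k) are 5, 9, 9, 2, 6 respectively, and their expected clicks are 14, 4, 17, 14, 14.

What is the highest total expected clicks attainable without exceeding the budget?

Allowing fractional choices, the relaxed optimum would be about 55.2, but ad slots are indivisible.
slot 6 + slot 1 + slot 3: cost 5 + 9 + 6 = 20 ≤ 20, expected clicks 14 + 17 + 14 = 45.
slot 1 + slot 5 + slot 3: cost 9 + 2 + 6 = 17 ≤ 20, expected clicks 17 + 14 + 14 = 45.
slot 6 + slot 1 + slot 5: cost 5 + 9 + 2 = 16 ≤ 20, expected clicks 14 + 17 + 14 = 45.
The maximum expected clicks is 45; one optimal choice is slot 6, slot 1, and slot 5.

45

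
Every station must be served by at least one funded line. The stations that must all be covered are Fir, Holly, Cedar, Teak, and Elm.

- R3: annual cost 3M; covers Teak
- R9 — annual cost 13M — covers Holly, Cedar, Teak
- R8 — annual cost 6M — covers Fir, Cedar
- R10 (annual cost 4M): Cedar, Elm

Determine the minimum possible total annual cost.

23

The greedy cost-per-new-station heuristic would pick R10, R3, R8, and R9 for 26, but a cheaper cover exists.
Choose R9, R8, and R10: together they cover Fir, Holly, Cedar, Teak, Elm — every station.
Total annual cost: 13 + 6 + 4 = 23.
No cover costs less than 23.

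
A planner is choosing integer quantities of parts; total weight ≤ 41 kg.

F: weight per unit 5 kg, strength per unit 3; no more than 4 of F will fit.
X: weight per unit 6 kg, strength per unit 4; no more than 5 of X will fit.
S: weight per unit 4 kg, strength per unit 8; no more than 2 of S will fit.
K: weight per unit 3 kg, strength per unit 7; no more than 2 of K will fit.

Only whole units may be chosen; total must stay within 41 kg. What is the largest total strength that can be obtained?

K has the best ratio (7/3); taking only K gives at most 2×7 = 14 (stopped by the supply cap of 2).
Mixing does better — 3×F, 2×X, 2×S, and 2×K: weight 41 ≤ 41, strength 3·3 + 2·4 + 2·8 + 2·7 = 47.

47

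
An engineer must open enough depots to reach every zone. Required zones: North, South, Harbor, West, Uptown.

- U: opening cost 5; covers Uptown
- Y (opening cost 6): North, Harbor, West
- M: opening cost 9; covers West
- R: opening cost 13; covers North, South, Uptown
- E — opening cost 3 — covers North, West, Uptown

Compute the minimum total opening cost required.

The greedy cost-per-new-zone heuristic would pick E, Y, and R for 22, but a cheaper cover exists.
Choose Y and R: together they cover North, South, Harbor, West, Uptown — every zone.
Total opening cost: 6 + 13 = 19.
No cover costs less than 19.

19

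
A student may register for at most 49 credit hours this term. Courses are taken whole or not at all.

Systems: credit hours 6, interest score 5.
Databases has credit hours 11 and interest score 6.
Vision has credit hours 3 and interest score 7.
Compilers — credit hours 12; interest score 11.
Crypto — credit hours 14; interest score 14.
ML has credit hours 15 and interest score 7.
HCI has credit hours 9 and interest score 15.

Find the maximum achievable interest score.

Allowing fractional choices, the relaxed optimum would be about 54.7, but courses are indivisible.
Databases + Vision + Compilers + Crypto + HCI: credit hours 11 + 3 + 12 + 14 + 9 = 49 ≤ 49, interest score 6 + 7 + 11 + 14 + 15 = 53.
Systems + Vision + Compilers + Crypto + HCI: credit hours 6 + 3 + 12 + 14 + 9 = 44 ≤ 49, interest score 5 + 7 + 11 + 14 + 15 = 52.
Best is Databases, Vision, Compilers, Crypto, and HCI with total interest score 53.

53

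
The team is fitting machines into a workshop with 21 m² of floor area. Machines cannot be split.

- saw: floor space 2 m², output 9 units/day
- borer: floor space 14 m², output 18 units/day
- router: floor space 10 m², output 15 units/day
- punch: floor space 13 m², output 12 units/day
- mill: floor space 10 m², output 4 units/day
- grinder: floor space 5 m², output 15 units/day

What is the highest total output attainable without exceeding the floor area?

42

This is an integer program with binary decision variables.
saw + borer + grinder: floor space 2 + 14 + 5 = 21 ≤ 21, output 9 + 18 + 15 = 42.
saw + punch + grinder: floor space 2 + 13 + 5 = 20 ≤ 21, output 9 + 12 + 15 = 36.
saw + router + grinder: floor space 2 + 10 + 5 = 17 ≤ 21, output 9 + 15 + 15 = 39.
Best is saw, borer, and grinder with total output 42.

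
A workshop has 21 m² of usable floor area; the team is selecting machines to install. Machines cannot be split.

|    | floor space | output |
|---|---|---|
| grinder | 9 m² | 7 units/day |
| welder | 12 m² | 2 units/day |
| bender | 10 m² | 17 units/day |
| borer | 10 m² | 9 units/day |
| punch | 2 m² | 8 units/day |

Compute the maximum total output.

Treat it as a binary knapsack problem.
Allowing fractional choices, the relaxed optimum would be about 33.1, but machines are indivisible.
grinder + bender + punch: floor space 9 + 10 + 2 = 21 ≤ 21, output 7 + 17 + 8 = 32.
bender + punch: floor space 10 + 2 = 12 ≤ 21, output 17 + 8 = 25.
bender + borer: floor space 10 + 10 = 20 ≤ 21, output 17 + 9 = 26.
Best is grinder, bender, and punch with total output 32.

32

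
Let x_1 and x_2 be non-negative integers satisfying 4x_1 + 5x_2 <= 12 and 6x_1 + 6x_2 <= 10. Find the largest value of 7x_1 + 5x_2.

7

The continuous relaxation peaks at (1.67, 0) with value 11.67; rounding to a feasible lattice point costs some objective.
(x_1,x_2)=(1,0): 4·1+5·0=4≤12, 6·1+6·0=6≤10, objective 7.
(x_1,x_2)=(0,1): 4·0+5·1=5≤12, 6·0+6·1=6≤10, objective 5.
No feasible integer point exceeds 7.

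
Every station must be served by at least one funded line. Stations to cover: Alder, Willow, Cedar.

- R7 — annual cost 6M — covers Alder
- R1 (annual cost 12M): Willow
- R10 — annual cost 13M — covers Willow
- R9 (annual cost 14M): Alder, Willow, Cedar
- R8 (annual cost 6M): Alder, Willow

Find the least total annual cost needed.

14

This is a weighted set-cover instance.
The greedy cost-per-new-station heuristic would pick R8 and R9 for 20, but a cheaper cover exists.
R9 alone covers Alder, Willow, Cedar — every station.
Total annual cost: 14.
No cover costs less than 14.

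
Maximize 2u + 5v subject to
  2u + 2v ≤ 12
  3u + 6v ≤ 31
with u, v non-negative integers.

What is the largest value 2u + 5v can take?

25

(u,v)=(0,5): 2·0+2·5=10≤12, 3·0+6·5=30≤31, objective 25.
(u,v)=(1,4): 2·1+2·4=10≤12, 3·1+6·4=27≤31, objective 22.
Maximum is 25 at (u,v)=(0,5).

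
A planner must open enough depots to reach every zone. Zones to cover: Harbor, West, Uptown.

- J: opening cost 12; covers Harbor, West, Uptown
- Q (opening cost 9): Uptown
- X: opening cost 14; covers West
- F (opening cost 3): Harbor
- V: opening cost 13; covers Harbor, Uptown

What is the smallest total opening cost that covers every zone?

12

The greedy cost-per-new-zone heuristic would pick F and J for 15, but a cheaper cover exists.
J alone covers Harbor, West, Uptown — every zone.
Total opening cost: 12.
No cover costs less than 12.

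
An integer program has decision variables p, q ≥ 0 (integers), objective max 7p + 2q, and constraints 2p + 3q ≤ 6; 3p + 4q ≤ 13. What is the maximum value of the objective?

(p,q)=(3,0): 2·3+3·0=6≤6, 3·3+4·0=9≤13, objective 21.
(p,q)=(2,0): 2·2+3·0=4≤6, 3·2+4·0=6≤13, objective 14.
The best lattice point is (3,0), giving 21.

21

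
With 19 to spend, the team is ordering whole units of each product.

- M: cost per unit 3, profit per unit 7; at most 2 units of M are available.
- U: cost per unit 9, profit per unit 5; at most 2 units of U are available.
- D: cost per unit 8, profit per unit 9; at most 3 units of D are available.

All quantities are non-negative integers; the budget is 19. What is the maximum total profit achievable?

25

M has the best ratio (7/3); taking only M gives at most 2×7 = 14 (stopped by the supply cap of 2).
Mixing does better — 1×M and 2×D: cost 19 ≤ 19, profit 1·7 + 2·9 = 25.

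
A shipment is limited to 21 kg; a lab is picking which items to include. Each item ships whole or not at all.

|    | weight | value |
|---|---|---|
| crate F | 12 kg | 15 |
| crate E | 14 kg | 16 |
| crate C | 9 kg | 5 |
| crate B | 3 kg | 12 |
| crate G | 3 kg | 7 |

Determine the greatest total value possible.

Allowing fractional choices, the relaxed optimum would be about 37.4, but items are indivisible.
crate F + crate B + crate G: weight 12 + 3 + 3 = 18 ≤ 21, value 15 + 12 + 7 = 34.
crate E + crate B: weight 14 + 3 = 17 ≤ 21, value 16 + 12 = 28.
crate E + crate B + crate G: weight 14 + 3 + 3 = 20 ≤ 21, value 16 + 12 + 7 = 35.
Best is crate E, crate B, and crate G with total value 35.

35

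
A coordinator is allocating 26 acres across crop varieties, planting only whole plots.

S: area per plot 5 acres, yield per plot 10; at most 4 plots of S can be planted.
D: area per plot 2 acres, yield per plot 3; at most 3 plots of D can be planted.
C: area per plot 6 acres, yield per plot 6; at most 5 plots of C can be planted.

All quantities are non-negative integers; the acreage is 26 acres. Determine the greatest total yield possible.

S has the best ratio (10/5); taking only S gives at most 4×10 = 40 (stopped by the supply cap of 4).
Mixing does better — 4×S and 3×D: area 26 ≤ 26, yield 4·10 + 3·3 = 49.

49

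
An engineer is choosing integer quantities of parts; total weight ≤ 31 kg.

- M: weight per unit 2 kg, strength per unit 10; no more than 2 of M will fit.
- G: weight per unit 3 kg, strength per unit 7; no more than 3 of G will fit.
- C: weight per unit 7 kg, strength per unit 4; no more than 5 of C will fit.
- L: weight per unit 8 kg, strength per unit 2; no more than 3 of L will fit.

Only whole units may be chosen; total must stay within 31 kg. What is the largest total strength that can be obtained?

49

2×M, 3×G, and 2×C: weight 27 ≤ 31, strength 2·10 + 3·7 + 2·4 = 49.
2×M, 3×G, 1×C, and 1×L: weight 28 ≤ 31, strength 2·10 + 3·7 + 1·4 + 1·2 = 47.
Best is 49.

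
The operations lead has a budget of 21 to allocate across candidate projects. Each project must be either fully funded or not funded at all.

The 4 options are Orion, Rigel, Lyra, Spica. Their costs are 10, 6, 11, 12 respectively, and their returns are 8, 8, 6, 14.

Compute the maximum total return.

22

Take Rigel and Spica: cost 6 + 12 = 18 ≤ 21, return 8 + 14 = 22.
No other feasible combination does better.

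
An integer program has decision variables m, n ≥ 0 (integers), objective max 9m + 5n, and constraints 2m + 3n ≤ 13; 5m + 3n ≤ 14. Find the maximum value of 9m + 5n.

24

(m,n)=(1,3): 2·1+3·3=11≤13, 5·1+3·3=14≤14, objective 24.
(m,n)=(2,1): 2·2+3·1=7≤13, 5·2+3·1=13≤14, objective 23.
Maximum is 24 at (m,n)=(1,3).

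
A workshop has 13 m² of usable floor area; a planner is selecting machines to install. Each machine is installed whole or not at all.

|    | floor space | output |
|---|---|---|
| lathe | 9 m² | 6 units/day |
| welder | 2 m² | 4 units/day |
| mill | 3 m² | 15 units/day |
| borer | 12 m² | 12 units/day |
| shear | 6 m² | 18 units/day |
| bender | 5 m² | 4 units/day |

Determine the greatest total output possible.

37

This is a 0-1 knapsack instance.
Allowing fractional choices, the relaxed optimum would be about 39.0, but machines are indivisible.
mill + shear: floor space 3 + 6 = 9 ≤ 13, output 15 + 18 = 33.
welder + mill + shear: floor space 2 + 3 + 6 = 11 ≤ 13, output 4 + 15 + 18 = 37.
welder + shear + bender: floor space 2 + 6 + 5 = 13 ≤ 13, output 4 + 18 + 4 = 26.
Best is welder, mill, and shear with total output 37.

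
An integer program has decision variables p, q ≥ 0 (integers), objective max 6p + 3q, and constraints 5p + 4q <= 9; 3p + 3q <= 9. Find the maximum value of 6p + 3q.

Relaxing integrality, the LP optimum is 10.80 at (p,q) = (1.8, 0), which is not an integer point.
(p,q)=(1,1): 5·1+4·1=9≤9, 3·1+3·1=6≤9, objective 9.
(p,q)=(0,2): 5·0+4·2=8≤9, 3·0+3·2=6≤9, objective 6.
(p,q)=(1,0): 5·1+4·0=5≤9, 3·1+3·0=3≤9, objective 6.
Maximum is 9 at (p,q)=(1,1).

9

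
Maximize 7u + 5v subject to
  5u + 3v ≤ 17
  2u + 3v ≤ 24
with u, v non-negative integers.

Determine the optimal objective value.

The continuous relaxation peaks at (0, 5.67) with value 28.33; rounding to a feasible lattice point costs some objective.
(u,v)=(1,4): 5·1+3·4=17≤17, 2·1+3·4=14≤24, objective 27.
(u,v)=(0,5): 5·0+3·5=15≤17, 2·0+3·5=15≤24, objective 25.
The best lattice point is (1,4), giving 27.

27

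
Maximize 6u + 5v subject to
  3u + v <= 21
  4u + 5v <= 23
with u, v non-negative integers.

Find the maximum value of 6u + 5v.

30

The continuous relaxation peaks at (5.75, 0) with value 34.50; rounding to a feasible lattice point costs some objective.
(u,v)=(5,0): 3·5+1·0=15≤21, 4·5+5·0=20≤23, objective 30.
(u,v)=(4,1): 3·4+1·1=13≤21, 4·4+5·1=21≤23, objective 29.
(u,v)=(4,0): 3·4+1·0=12≤21, 4·4+5·0=16≤23, objective 24.
No feasible integer point exceeds 30.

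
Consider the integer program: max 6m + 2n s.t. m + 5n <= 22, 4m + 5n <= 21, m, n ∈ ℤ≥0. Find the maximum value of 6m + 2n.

Relaxing integrality, the LP optimum is 31.50 at (m,n) = (5.25, 0), which is not an integer point.
(m,n)=(5,0): 1·5+5·0=5≤22, 4·5+5·0=20≤21, objective 30.
(m,n)=(4,1): 1·4+5·1=9≤22, 4·4+5·1=21≤21, objective 26.
(m,n)=(4,0): 1·4+5·0=4≤22, 4·4+5·0=16≤21, objective 24.
No feasible integer point exceeds 30.

30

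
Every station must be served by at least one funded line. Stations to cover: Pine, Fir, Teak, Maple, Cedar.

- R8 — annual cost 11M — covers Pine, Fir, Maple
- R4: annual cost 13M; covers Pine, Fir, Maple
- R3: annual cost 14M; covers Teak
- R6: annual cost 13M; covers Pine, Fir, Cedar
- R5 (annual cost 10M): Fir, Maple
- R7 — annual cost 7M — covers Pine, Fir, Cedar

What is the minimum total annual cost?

31

Choose R3, R5, and R7: together they cover Pine, Fir, Teak, Maple, Cedar — every station.
Total annual cost: 14 + 10 + 7 = 31.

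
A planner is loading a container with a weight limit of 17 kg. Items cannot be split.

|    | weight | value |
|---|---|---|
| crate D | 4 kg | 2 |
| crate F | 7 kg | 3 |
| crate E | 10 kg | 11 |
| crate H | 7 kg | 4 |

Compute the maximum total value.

15

Treat it as a binary knapsack problem.
crate F + crate E: weight 7 + 10 = 17 ≤ 17, value 3 + 11 = 14.
crate D + crate E: weight 4 + 10 = 14 ≤ 17, value 2 + 11 = 13.
crate E + crate H: weight 10 + 7 = 17 ≤ 17, value 11 + 4 = 15.
Best is crate E and crate H with total value 15.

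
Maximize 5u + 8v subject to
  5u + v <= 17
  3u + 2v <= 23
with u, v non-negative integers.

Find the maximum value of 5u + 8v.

88

(u,v)=(0,11): 5·0+1·11=11≤17, 3·0+2·11=22≤23, objective 88.
(u,v)=(1,10): 5·1+1·10=15≤17, 3·1+2·10=23≤23, objective 85.
No feasible integer point exceeds 88.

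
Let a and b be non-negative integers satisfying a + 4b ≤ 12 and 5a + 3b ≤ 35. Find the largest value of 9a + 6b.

The continuous relaxation peaks at (6.12, 1.47) with value 63.88; rounding to a feasible lattice point costs some objective.
(a,b)=(7,0): 1·7+4·0=7≤12, 5·7+3·0=35≤35, objective 63.
(a,b)=(6,1): 1·6+4·1=10≤12, 5·6+3·1=33≤35, objective 60.
(a,b)=(6,0): 1·6+4·0=6≤12, 5·6+3·0=30≤35, objective 54.
The best lattice point is (7,0), giving 63.

63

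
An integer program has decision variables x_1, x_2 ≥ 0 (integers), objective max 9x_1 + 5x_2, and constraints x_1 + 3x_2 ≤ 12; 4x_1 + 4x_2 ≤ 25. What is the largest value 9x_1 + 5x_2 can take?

The continuous relaxation peaks at (6.25, 0) with value 56.25; rounding to a feasible lattice point costs some objective.
(x_1,x_2)=(6,0): 1·6+3·0=6≤12, 4·6+4·0=24≤25, objective 54.
(x_1,x_2)=(5,1): 1·5+3·1=8≤12, 4·5+4·1=24≤25, objective 50.
(x_1,x_2)=(5,0): 1·5+3·0=5≤12, 4·5+4·0=20≤25, objective 45.
Maximum is 54 at (x_1,x_2)=(6,0).

54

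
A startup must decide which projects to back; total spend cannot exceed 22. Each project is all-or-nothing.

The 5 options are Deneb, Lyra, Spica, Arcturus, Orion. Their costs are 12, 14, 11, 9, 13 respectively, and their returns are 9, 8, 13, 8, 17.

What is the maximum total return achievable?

25

Take Arcturus and Orion: cost 9 + 13 = 22 ≤ 22, return 8 + 17 = 25.
No other feasible combination does better.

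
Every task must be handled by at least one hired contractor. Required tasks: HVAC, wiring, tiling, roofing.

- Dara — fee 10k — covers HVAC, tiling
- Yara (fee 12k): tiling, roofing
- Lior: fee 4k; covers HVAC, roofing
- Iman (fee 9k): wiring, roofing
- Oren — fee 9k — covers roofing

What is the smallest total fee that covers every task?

19

This is a weighted set-cover instance.
The greedy cost-per-new-task heuristic would pick Lior, Iman, and Dara for 23, but a cheaper cover exists.
Choose Dara and Iman: together they cover HVAC, wiring, tiling, roofing — every task.
Total fee: 10 + 9 = 19.
No cover costs less than 19.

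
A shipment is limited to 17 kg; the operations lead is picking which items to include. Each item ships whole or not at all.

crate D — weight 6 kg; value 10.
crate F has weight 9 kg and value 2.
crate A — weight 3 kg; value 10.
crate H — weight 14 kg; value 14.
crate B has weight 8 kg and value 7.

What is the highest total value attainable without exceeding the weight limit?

This is an integer program with binary decision variables.
Allowing fractional choices, the relaxed optimum would be about 28.0, but items are indivisible.
crate D + crate A: weight 6 + 3 = 9 ≤ 17, value 10 + 10 = 20.
crate D + crate A + crate B: weight 6 + 3 + 8 = 17 ≤ 17, value 10 + 10 + 7 = 27.
crate A + crate H: weight 3 + 14 = 17 ≤ 17, value 10 + 14 = 24.
Best is crate D, crate A, and crate B with total value 27.

27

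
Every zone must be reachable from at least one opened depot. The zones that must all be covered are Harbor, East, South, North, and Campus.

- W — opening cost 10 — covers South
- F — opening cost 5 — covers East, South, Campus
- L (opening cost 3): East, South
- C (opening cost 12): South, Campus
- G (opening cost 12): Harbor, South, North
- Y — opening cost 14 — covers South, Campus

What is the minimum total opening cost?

17

This is an integer covering problem.
Choose F and G: together they cover Harbor, East, South, North, Campus — every zone.
Total opening cost: 5 + 12 = 17.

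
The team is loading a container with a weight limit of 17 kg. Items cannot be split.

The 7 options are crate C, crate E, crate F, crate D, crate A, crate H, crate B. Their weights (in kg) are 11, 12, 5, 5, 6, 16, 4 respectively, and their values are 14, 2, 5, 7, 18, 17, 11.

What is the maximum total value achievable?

Allowing fractional choices, the relaxed optimum would be about 38.5, but items are indivisible.
crate D + crate A + crate B: weight 5 + 6 + 4 = 15 ≤ 17, value 7 + 18 + 11 = 36.
crate F + crate A + crate B: weight 5 + 6 + 4 = 15 ≤ 17, value 5 + 18 + 11 = 34.
Best is crate D, crate A, and crate B with total value 36.

36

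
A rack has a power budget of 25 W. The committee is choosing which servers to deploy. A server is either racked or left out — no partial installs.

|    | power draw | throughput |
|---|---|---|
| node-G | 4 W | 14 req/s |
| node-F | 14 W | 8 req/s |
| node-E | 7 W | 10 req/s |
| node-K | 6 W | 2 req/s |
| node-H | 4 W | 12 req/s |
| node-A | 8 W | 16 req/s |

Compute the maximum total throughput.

Allowing fractional choices, the relaxed optimum would be about 53.1, but servers are indivisible.
node-G + node-K + node-H + node-A: power draw 4 + 6 + 4 + 8 = 22 ≤ 25, throughput 14 + 2 + 12 + 16 = 44.
node-G + node-H + node-A: power draw 4 + 4 + 8 = 16 ≤ 25, throughput 14 + 12 + 16 = 42.
node-G + node-E + node-H + node-A: power draw 4 + 7 + 4 + 8 = 23 ≤ 25, throughput 14 + 10 + 12 + 16 = 52.
Best is node-G, node-E, node-H, and node-A with total throughput 52.

52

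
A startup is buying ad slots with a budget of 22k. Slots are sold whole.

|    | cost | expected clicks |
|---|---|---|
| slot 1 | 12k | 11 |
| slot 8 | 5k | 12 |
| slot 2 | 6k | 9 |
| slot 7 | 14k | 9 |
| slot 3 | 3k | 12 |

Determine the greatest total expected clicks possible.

This is an integer program with binary decision variables.
slot 8 + slot 2 + slot 3: cost 5 + 6 + 3 = 14 ≤ 22, expected clicks 12 + 9 + 12 = 33.
slot 1 + slot 8 + slot 3: cost 12 + 5 + 3 = 20 ≤ 22, expected clicks 11 + 12 + 12 = 35.
Best is slot 1, slot 8, and slot 3 with total expected clicks 35.

35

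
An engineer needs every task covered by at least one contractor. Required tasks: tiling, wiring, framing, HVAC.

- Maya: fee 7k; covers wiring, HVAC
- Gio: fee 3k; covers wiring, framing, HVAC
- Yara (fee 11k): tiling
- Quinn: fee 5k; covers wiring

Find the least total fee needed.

Choose Gio and Yara: together they cover tiling, wiring, framing, HVAC — every task.
Total fee: 3 + 11 = 14.
No cover costs less than 14.

14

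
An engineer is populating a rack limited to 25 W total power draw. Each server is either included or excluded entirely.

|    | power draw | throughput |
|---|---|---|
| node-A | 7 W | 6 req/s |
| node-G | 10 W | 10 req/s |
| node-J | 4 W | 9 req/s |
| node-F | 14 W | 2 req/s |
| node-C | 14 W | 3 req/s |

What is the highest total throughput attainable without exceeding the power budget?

25

node-G + node-J: power draw 10 + 4 = 14 ≤ 25, throughput 10 + 9 = 19.
node-A + node-J + node-C: power draw 7 + 4 + 14 = 25 ≤ 25, throughput 6 + 9 + 3 = 18.
node-A + node-G + node-J: power draw 7 + 10 + 4 = 21 ≤ 25, throughput 6 + 10 + 9 = 25.
Best is node-A, node-G, and node-J with total throughput 25.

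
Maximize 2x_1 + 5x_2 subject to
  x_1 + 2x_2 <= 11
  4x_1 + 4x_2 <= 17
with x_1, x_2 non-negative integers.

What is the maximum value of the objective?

20

Relaxing integrality, the LP optimum is 21.25 at (x_1,x_2) = (0, 4.25), which is not an integer point.
(x_1,x_2)=(0,4): 1·0+2·4=8≤11, 4·0+4·4=16≤17, objective 20.
(x_1,x_2)=(1,3): 1·1+2·3=7≤11, 4·1+4·3=16≤17, objective 17.
(x_1,x_2)=(0,3): 1·0+2·3=6≤11, 4·0+4·3=12≤17, objective 15.
No feasible integer point exceeds 20.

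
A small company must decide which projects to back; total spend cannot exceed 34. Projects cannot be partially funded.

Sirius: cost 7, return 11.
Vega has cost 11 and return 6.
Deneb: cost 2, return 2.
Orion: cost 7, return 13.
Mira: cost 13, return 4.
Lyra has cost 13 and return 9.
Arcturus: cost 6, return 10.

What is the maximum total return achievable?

43

Treat it as a binary knapsack problem.
Sirius + Orion + Lyra + Arcturus: cost 7 + 7 + 13 + 6 = 33 ≤ 34, return 11 + 13 + 9 + 10 = 43.
Sirius + Vega + Deneb + Orion + Arcturus: cost 7 + 11 + 2 + 7 + 6 = 33 ≤ 34, return 11 + 6 + 2 + 13 + 10 = 42.
Sirius + Vega + Orion + Arcturus: cost 7 + 11 + 7 + 6 = 31 ≤ 34, return 11 + 6 + 13 + 10 = 40.
Best is Sirius, Orion, Lyra, and Arcturus with total return 43.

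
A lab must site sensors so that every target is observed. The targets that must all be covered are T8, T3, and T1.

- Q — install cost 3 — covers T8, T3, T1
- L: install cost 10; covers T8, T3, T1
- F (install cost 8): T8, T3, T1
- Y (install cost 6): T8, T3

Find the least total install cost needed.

3

Q alone covers T8, T3, T1 — every target.
Total install cost: 3.
No cover costs less than 3.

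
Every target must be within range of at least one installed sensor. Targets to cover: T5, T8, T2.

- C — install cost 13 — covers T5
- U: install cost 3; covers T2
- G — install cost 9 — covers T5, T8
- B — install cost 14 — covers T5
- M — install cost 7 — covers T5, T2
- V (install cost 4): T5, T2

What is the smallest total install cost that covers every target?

12

The greedy cost-per-new-target heuristic would pick V and G for 13, but a cheaper cover exists.
Choose U and G: together they cover T5, T8, T2 — every target.
Total install cost: 3 + 9 = 12.
No cover costs less than 12.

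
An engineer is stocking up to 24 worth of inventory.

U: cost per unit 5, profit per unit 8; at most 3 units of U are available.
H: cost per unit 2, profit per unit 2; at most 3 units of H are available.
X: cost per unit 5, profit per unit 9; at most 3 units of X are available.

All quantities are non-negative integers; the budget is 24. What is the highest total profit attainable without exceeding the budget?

Take 1×U, 2×H, and 3×X: cost 24 ≤ 24, profit 1·8 + 2·2 + 3·9 = 39.
X has the best ratio (9/5) and is taken to its limit of 3; remaining capacity is filled optimally with the others.

39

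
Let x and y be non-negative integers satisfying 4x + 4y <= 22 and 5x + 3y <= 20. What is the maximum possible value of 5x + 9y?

Relaxing integrality, the LP optimum is 49.50 at (x,y) = (0, 5.5), which is not an integer point.
(x,y)=(0,5): 4·0+4·5=20≤22, 5·0+3·5=15≤20, objective 45.
(x,y)=(1,4): 4·1+4·4=20≤22, 5·1+3·4=17≤20, objective 41.
(x,y)=(0,4): 4·0+4·4=16≤22, 5·0+3·4=12≤20, objective 36.
The best lattice point is (0,5), giving 45.

45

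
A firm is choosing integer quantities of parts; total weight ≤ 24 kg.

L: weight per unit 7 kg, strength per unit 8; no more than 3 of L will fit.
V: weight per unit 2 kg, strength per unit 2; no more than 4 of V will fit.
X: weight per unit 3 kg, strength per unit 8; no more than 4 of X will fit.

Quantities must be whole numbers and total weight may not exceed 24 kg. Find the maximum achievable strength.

X has the best ratio (8/3); taking only X gives at most 4×8 = 32 (stopped by the supply cap of 4).
Mixing does better — 1×L, 2×V, and 4×X: weight 23 ≤ 24, strength 1·8 + 2·2 + 4·8 = 44.

44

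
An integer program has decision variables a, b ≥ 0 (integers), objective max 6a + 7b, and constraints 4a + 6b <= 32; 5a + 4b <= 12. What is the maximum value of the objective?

(a,b)=(0,3): 4·0+6·3=18≤32, 5·0+4·3=12≤12, objective 21.
(a,b)=(0,2): 4·0+6·2=12≤32, 5·0+4·2=8≤12, objective 14.
Maximum is 21 at (a,b)=(0,3).

21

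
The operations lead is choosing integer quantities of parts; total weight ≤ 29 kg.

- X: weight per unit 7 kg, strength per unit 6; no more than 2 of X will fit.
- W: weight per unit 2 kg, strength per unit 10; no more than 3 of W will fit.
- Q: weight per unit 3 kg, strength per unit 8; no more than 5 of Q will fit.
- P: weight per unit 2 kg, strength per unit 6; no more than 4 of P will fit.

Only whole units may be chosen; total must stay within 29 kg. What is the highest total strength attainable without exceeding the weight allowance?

94

This is a bounded integer knapsack.
W has the best ratio (10/2); taking only W gives at most 3×10 = 30 (stopped by the supply cap of 3).
Mixing does better — 3×W, 5×Q, and 4×P: weight 29 ≤ 29, strength 3·10 + 5·8 + 4·6 = 94.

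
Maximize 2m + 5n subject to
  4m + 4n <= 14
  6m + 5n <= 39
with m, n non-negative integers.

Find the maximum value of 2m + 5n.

15

Relaxing integrality, the LP optimum is 17.50 at (m,n) = (0, 3.5), which is not an integer point.
(m,n)=(0,3): 4·0+4·3=12≤14, 6·0+5·3=15≤39, objective 15.
(m,n)=(1,2): 4·1+4·2=12≤14, 6·1+5·2=16≤39, objective 12.
(m,n)=(0,2): 4·0+4·2=8≤14, 6·0+5·2=10≤39, objective 10.
No feasible integer point exceeds 15.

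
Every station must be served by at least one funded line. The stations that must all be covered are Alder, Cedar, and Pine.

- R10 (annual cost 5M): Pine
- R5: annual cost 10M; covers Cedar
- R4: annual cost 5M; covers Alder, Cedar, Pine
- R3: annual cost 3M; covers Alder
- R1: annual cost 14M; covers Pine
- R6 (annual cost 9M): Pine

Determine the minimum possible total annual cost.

5

R4 alone covers Alder, Cedar, Pine — every station.
Total annual cost: 5.
No cover costs less than 5.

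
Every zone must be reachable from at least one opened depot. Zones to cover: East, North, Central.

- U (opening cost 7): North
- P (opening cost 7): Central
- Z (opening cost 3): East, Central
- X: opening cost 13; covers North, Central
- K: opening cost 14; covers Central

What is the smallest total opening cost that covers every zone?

10

This is a weighted set-cover instance.
Choose U and Z: together they cover East, North, Central — every zone.
Total opening cost: 7 + 3 = 10.
No cover costs less than 10.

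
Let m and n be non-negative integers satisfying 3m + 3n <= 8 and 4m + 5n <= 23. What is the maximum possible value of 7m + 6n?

Relaxing integrality, the LP optimum is 18.67 at (m,n) = (2.67, 0), which is not an integer point.
(m,n)=(2,0): 3·2+3·0=6≤8, 4·2+5·0=8≤23, objective 14.
(m,n)=(1,1): 3·1+3·1=6≤8, 4·1+5·1=9≤23, objective 13.
(m,n)=(1,0): 3·1+3·0=3≤8, 4·1+5·0=4≤23, objective 7.
The best lattice point is (2,0), giving 14.

14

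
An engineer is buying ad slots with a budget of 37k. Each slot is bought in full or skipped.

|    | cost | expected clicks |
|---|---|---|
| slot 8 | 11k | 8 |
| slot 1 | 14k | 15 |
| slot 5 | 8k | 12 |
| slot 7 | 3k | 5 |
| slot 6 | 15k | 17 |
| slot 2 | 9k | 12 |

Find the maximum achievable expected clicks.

Allowing fractional choices, the relaxed optimum would be about 48.1, but ad slots are indivisible.
slot 1 + slot 5 + slot 7 + slot 2: cost 14 + 8 + 3 + 9 = 34 ≤ 37, expected clicks 15 + 12 + 5 + 12 = 44.
slot 5 + slot 7 + slot 6 + slot 2: cost 8 + 3 + 15 + 9 = 35 ≤ 37, expected clicks 12 + 5 + 17 + 12 = 46.
Best is slot 5, slot 7, slot 6, and slot 2 with total expected clicks 46.

46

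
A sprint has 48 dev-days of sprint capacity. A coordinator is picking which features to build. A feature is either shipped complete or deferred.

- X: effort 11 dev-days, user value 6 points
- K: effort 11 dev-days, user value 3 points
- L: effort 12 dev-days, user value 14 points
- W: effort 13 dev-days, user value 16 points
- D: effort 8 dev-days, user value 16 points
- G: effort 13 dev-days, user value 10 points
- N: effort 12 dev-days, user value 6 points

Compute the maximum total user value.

Allowing fractional choices, the relaxed optimum would be about 57.1, but features are indivisible.
L + W + D + G: effort 12 + 13 + 8 + 13 = 46 ≤ 48, user value 14 + 16 + 16 + 10 = 56.
L + W + D + N: effort 12 + 13 + 8 + 12 = 45 ≤ 48, user value 14 + 16 + 16 + 6 = 52.
X + L + W + D: effort 11 + 12 + 13 + 8 = 44 ≤ 48, user value 6 + 14 + 16 + 16 = 52.
Best is L, W, D, and G with total user value 56.

56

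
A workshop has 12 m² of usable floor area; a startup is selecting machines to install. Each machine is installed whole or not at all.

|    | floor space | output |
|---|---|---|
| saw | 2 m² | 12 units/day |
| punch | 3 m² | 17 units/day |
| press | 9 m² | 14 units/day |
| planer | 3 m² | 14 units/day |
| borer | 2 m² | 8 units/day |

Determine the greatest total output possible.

51

saw + punch + planer + borer: floor space 2 + 3 + 3 + 2 = 10 ≤ 12, output 12 + 17 + 14 + 8 = 51.
saw + punch + planer: floor space 2 + 3 + 3 = 8 ≤ 12, output 12 + 17 + 14 = 43.
punch + planer + borer: floor space 3 + 3 + 2 = 8 ≤ 12, output 17 + 14 + 8 = 39.
Best is saw, punch, planer, and borer with total output 51.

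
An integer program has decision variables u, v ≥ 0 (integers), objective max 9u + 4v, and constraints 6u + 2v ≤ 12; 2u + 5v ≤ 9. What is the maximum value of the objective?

(u,v)=(2,0): 6·2+2·0=12≤12, 2·2+5·0=4≤9, objective 18.
(u,v)=(1,1): 6·1+2·1=8≤12, 2·1+5·1=7≤9, objective 13.
(u,v)=(1,0): 6·1+2·0=6≤12, 2·1+5·0=2≤9, objective 9.
Maximum is 18 at (u,v)=(2,0).

18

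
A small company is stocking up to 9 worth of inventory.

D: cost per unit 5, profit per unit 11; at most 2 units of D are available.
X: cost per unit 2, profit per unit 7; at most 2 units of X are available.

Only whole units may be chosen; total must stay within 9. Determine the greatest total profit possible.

25

This is a bounded integer knapsack.
X has the best ratio (7/2); taking only X gives at most 2×7 = 14 (stopped by the supply cap of 2).
Mixing does better — 1×D and 2×X: cost 9 ≤ 9, profit 1·11 + 2·7 = 25.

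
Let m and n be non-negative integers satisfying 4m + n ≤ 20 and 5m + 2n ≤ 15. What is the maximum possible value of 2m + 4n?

(m,n)=(0,7): 4·0+1·7=7≤20, 5·0+2·7=14≤15, objective 28.
(m,n)=(0,6): 4·0+1·6=6≤20, 5·0+2·6=12≤15, objective 24.
Maximum is 28 at (m,n)=(0,7).

28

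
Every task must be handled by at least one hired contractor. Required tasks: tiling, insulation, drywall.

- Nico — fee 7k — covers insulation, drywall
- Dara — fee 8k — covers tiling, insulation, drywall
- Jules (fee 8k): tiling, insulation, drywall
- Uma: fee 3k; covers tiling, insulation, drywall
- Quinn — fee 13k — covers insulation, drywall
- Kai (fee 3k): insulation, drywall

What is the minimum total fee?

Uma alone covers tiling, insulation, drywall — every task.
Total fee: 3.
No cover costs less than 3.

3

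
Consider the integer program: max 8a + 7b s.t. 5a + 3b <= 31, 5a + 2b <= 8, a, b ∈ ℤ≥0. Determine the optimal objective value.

28

(a,b)=(0,4) is feasible, giving 28.
(a,b)=(0,3) is feasible, giving 21.
The best lattice point is (0,4), giving 28.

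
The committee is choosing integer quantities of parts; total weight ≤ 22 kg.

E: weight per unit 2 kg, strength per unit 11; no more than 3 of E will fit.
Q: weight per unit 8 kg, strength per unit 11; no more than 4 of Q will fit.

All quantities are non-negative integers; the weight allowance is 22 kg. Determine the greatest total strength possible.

55

E has the best ratio (11/2); taking only E gives at most 3×11 = 33 (stopped by the supply cap of 3).
Mixing does better — 3×E and 2×Q: weight 22 ≤ 22, strength 3·11 + 2·11 = 55.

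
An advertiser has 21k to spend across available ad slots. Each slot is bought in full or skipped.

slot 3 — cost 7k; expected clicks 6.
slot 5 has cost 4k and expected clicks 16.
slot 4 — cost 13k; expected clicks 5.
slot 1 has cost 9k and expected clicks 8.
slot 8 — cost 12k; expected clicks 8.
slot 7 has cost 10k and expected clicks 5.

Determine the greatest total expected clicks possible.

30

slot 5 + slot 1: cost 4 + 9 = 13 ≤ 21, expected clicks 16 + 8 = 24.
slot 3 + slot 5 + slot 7: cost 7 + 4 + 10 = 21 ≤ 21, expected clicks 6 + 16 + 5 = 27.
slot 3 + slot 5 + slot 1: cost 7 + 4 + 9 = 20 ≤ 21, expected clicks 6 + 16 + 8 = 30.
Best is slot 3, slot 5, and slot 1 with total expected clicks 30.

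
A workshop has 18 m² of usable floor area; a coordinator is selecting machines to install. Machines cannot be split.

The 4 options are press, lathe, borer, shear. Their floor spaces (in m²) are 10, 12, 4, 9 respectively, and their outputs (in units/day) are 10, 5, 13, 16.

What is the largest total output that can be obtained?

29

Take borer and shear: floor space 4 + 9 = 13 ≤ 18, output 13 + 16 = 29.
No other feasible combination does better.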